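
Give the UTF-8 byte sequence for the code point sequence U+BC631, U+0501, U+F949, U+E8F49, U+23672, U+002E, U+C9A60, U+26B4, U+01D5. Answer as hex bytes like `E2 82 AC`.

F2 BC 98 B1 D4 81 EF A5 89 F3 A8 BD 89 F0 A3 99 B2 2E F3 89 A9 A0 E2 9A B4 C7 95

U+BC631: 4-byte form → F2 BC 98 B1.
U+0501: 2-byte form → D4 81.
U+F949: 3-byte form → EF A5 89.
U+E8F49: 4-byte form → F3 A8 BD 89.
U+23672: 4-byte form → F0 A3 99 B2.
U+002E: 1-byte form → 2E.
U+C9A60: 4-byte form → F3 89 A9 A0.
U+26B4: 3-byte form → E2 9A B4.
U+01D5: 2-byte form → C7 95.
Concatenated (27 bytes): F2 BC 98 B1 D4 81 EF A5 89 F3 A8 BD 89 F0 A3 99 B2 2E F3 89 A9 A0 E2 9A B4 C7 95.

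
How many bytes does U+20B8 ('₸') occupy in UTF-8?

U+20B8 = 0x20B8. UTF-8 uses 1 byte below 0x80, 2 below 0x800, 3 below 0x10000, 4 up to 0x10FFFF. 0x20B8 is in U+0800–U+FFFF → 3 bytes.

3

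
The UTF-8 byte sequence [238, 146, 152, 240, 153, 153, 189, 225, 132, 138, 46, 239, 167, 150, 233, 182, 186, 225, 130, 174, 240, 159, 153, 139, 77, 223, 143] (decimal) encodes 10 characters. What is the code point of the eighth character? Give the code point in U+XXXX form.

Offset 0: leading byte 0xEE = 11101110 → 3-byte char #1 = EE 92 98.
Offset 3: leading byte 0xF0 = 11110000 → 4-byte char #2 = F0 99 99 BD.
Offset 7: leading byte 0xE1 = 11100001 → 3-byte char #3 = E1 84 8A.
Offset 10: leading byte 0x2E = 00101110 → 1-byte char #4 = 2E.
Offset 11: leading byte 0xEF = 11101111 → 3-byte char #5 = EF A7 96.
Offset 14: leading byte 0xE9 = 11101001 → 3-byte char #6 = E9 B6 BA.
Offset 17: leading byte 0xE1 = 11100001 → 3-byte char #7 = E1 82 AE.
Offset 20: leading byte 0xF0 = 11110000 → 4-byte char #8 = F0 9F 99 8B.
Leading byte 0xF0 = 11110000 matches 11110xxx → 4-byte sequence.
Byte 1: 0xF0 = 11110000, payload 000 (3 bits).
Byte 2: 0x9F = 10011111 (10xxxxxx ✓), payload 011111.
Byte 3: 0x99 = 10011001 (10xxxxxx ✓), payload 011001.
Byte 4: 0x8B = 10001011 (10xxxxxx ✓), payload 001011.
Concatenate: 000011111011001001011 = 0x1F64B (21 bits → U+1F64B).

U+1F64B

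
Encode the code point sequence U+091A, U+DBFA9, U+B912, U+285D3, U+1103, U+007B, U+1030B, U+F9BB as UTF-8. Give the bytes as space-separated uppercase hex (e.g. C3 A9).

E0 A4 9A F3 9B BE A9 EB A4 92 F0 A8 97 93 E1 84 83 7B F0 90 8C 8B EF A6 BB

U+091A: 3-byte form → E0 A4 9A.
U+DBFA9: 4-byte form → F3 9B BE A9.
U+B912: 3-byte form → EB A4 92.
U+285D3: 4-byte form → F0 A8 97 93.
U+1103: 3-byte form → E1 84 83.
U+007B: 1-byte form → 7B.
U+1030B: 4-byte form → F0 90 8C 8B.
U+F9BB: 3-byte form → EF A6 BB.
Concatenated (25 bytes): E0 A4 9A F3 9B BE A9 EB A4 92 F0 A8 97 93 E1 84 83 7B F0 90 8C 8B EF A6 BB.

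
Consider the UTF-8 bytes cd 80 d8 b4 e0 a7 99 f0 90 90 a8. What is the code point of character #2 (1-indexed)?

Offset 0: leading byte 0xCD = 11001101 → 2-byte char #1 = CD 80.
Offset 2: leading byte 0xD8 = 11011000 → 2-byte char #2 = D8 B4.
Leading byte 0xD8 = 11011000 matches 110xxxxx → 2-byte sequence.
Byte 1: 0xD8 = 11011000, payload 11000 (5 bits).
Byte 2: 0xB4 = 10110100 (10xxxxxx ✓), payload 110100.
Concatenate: 11000110100 = 0x634 (11 bits → U+0634).

U+0634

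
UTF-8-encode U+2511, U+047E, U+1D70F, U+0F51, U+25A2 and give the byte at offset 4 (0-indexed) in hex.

0xBE

U+2511 → 3-byte form E2 94 91 at offsets 0–2.
U+047E → 2-byte form D1 BE at offsets 3–4.
Offset 4 falls in char 2's range; it's byte 2 of D1 BE = 0xBE.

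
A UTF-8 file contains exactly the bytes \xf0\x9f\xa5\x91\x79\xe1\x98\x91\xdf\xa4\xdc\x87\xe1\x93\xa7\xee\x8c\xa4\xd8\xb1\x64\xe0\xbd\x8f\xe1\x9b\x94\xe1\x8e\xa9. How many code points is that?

12

Byte at offset 0: 0xF0 = 11110000 → 4-byte char (#1). Advance 4.
Byte at offset 4: 0x79 = 01111001 → 1-byte char (#2). Advance 1.
Byte at offset 5: 0xE1 = 11100001 → 3-byte char (#3). Advance 3.
Byte at offset 8: 0xDF = 11011111 → 2-byte char (#4). Advance 2.
Byte at offset 10: 0xDC = 11011100 → 2-byte char (#5). Advance 2.
Byte at offset 12: 0xE1 = 11100001 → 3-byte char (#6). Advance 3.
Byte at offset 15: 0xEE = 11101110 → 3-byte char (#7). Advance 3.
Byte at offset 18: 0xD8 = 11011000 → 2-byte char (#8). Advance 2.
Byte at offset 20: 0x64 = 01100100 → 1-byte char (#9). Advance 1.
Byte at offset 21: 0xE0 = 11100000 → 3-byte char (#10). Advance 3.
Byte at offset 24: 0xE1 = 11100001 → 3-byte char (#11). Advance 3.
Byte at offset 27: 0xE1 = 11100001 → 3-byte char (#12). Advance 3.
Reached end at offset 30 after 12 code points.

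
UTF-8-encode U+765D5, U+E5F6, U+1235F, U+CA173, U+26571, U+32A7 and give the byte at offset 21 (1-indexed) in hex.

0x8A

1-indexed offset 21 is 0-indexed offset 20.
U+765D5 → 4-byte form F1 B6 97 95 at offsets 0–3.
U+E5F6 → 3-byte form EE 97 B6 at offsets 4–6.
U+1235F → 4-byte form F0 92 8D 9F at offsets 7–10.
U+CA173 → 4-byte form F3 8A 85 B3 at offsets 11–14.
U+26571 → 4-byte form F0 A6 95 B1 at offsets 15–18.
U+32A7 → 3-byte form E3 8A A7 at offsets 19–21.
Offset 20 falls in char 6's range; it's byte 2 of E3 8A A7 = 0x8A.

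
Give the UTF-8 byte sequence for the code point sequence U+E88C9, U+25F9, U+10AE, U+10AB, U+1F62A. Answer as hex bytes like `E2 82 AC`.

U+E88C9: 4-byte form → F3 A8 A3 89.
U+25F9: 3-byte form → E2 97 B9.
U+10AE: 3-byte form → E1 82 AE.
U+10AB: 3-byte form → E1 82 AB.
U+1F62A: 4-byte form → F0 9F 98 AA.
Concatenated (17 bytes): F3 A8 A3 89 E2 97 B9 E1 82 AE E1 82 AB F0 9F 98 AA.

F3 A8 A3 89 E2 97 B9 E1 82 AE E1 82 AB F0 9F 98 AA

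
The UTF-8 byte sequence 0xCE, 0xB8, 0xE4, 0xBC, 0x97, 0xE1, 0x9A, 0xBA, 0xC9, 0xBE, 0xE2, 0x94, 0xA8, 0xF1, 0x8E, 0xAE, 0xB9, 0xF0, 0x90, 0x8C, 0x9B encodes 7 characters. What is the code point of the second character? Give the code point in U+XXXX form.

U+4F17

Offset 0: leading byte 0xCE = 11001110 → 2-byte char #1 = CE B8.
Offset 2: leading byte 0xE4 = 11100100 → 3-byte char #2 = E4 BC 97.
Leading byte 0xE4 = 11100100 matches 1110xxxx → 3-byte sequence.
Byte 1: 0xE4 = 11100100, payload 0100 (4 bits).
Byte 2: 0xBC = 10111100 (10xxxxxx ✓), payload 111100.
Byte 3: 0x97 = 10010111 (10xxxxxx ✓), payload 010111.
Concatenate: 0100111100010111 = 0x4F17 (16 bits → U+4F17).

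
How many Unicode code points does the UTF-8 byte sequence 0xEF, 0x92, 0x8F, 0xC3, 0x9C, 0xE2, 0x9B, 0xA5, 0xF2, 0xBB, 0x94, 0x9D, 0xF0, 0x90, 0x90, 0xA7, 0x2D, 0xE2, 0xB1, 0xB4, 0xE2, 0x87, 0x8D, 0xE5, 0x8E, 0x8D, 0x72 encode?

10

Byte at offset 0: 0xEF = 11101111 → 3-byte char (#1). Advance 3.
Byte at offset 3: 0xC3 = 11000011 → 2-byte char (#2). Advance 2.
Byte at offset 5: 0xE2 = 11100010 → 3-byte char (#3). Advance 3.
Byte at offset 8: 0xF2 = 11110010 → 4-byte char (#4). Advance 4.
Byte at offset 12: 0xF0 = 11110000 → 4-byte char (#5). Advance 4.
Byte at offset 16: 0x2D = 00101101 → 1-byte char (#6). Advance 1.
Byte at offset 17: 0xE2 = 11100010 → 3-byte char (#7). Advance 3.
Byte at offset 20: 0xE2 = 11100010 → 3-byte char (#8). Advance 3.
Byte at offset 23: 0xE5 = 11100101 → 3-byte char (#9). Advance 3.
Byte at offset 26: 0x72 = 01110010 → 1-byte char (#10). Advance 1.
Reached end at offset 27 after 10 code points.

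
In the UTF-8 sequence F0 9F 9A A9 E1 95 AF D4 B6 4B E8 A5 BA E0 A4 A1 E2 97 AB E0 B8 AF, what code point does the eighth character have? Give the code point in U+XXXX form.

Offset 0: leading byte 0xF0 = 11110000 → 4-byte char #1 = F0 9F 9A A9.
Offset 4: leading byte 0xE1 = 11100001 → 3-byte char #2 = E1 95 AF.
Offset 7: leading byte 0xD4 = 11010100 → 2-byte char #3 = D4 B6.
Offset 9: leading byte 0x4B = 01001011 → 1-byte char #4 = 4B.
Offset 10: leading byte 0xE8 = 11101000 → 3-byte char #5 = E8 A5 BA.
Offset 13: leading byte 0xE0 = 11100000 → 3-byte char #6 = E0 A4 A1.
Offset 16: leading byte 0xE2 = 11100010 → 3-byte char #7 = E2 97 AB.
Offset 19: leading byte 0xE0 = 11100000 → 3-byte char #8 = E0 B8 AF.
Leading byte 0xE0 = 11100000 matches 1110xxxx → 3-byte sequence.
Byte 1: 0xE0 = 11100000, payload 0000 (4 bits).
Byte 2: 0xB8 = 10111000 (10xxxxxx ✓), payload 111000.
Byte 3: 0xAF = 10101111 (10xxxxxx ✓), payload 101111.
Concatenate: 0000111000101111 = 0xE2F (16 bits → U+0E2F).

U+0E2F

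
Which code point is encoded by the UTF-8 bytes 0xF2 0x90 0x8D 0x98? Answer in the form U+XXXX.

Leading byte 0xF2 = 11110010 matches 11110xxx → 4-byte sequence.
Byte 1: 0xF2 = 11110010, payload 010 (3 bits).
Byte 2: 0x90 = 10010000 (10xxxxxx ✓), payload 010000.
Byte 3: 0x8D = 10001101 (10xxxxxx ✓), payload 001101.
Byte 4: 0x98 = 10011000 (10xxxxxx ✓), payload 011000.
Concatenate: 010010000001101011000 = 0x90358 (21 bits → U+90358).

U+90358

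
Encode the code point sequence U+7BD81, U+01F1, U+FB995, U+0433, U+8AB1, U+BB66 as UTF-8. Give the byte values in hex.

F1 BB B6 81 C7 B1 F3 BB A6 95 D0 B3 E8 AA B1 EB AD A6

U+7BD81: 4-byte form → F1 BB B6 81.
U+01F1: 2-byte form → C7 B1.
U+FB995: 4-byte form → F3 BB A6 95.
U+0433: 2-byte form → D0 B3.
U+8AB1: 3-byte form → E8 AA B1.
U+BB66: 3-byte form → EB AD A6.
Concatenated (18 bytes): F1 BB B6 81 C7 B1 F3 BB A6 95 D0 B3 E8 AA B1 EB AD A6.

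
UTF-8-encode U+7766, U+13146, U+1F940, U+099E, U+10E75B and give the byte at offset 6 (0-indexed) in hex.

U+7766 → 3-byte form E7 9D A6 at offsets 0–2.
U+13146 → 4-byte form F0 93 85 86 at offsets 3–6.
Offset 6 falls in char 2's range; it's byte 4 of F0 93 85 86 = 0x86.

0x86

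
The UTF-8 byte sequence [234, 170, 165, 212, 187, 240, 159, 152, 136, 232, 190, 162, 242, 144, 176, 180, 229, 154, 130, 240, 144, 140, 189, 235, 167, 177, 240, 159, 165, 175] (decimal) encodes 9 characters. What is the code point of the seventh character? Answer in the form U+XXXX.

Offset 0: leading byte 0xEA = 11101010 → 3-byte char #1 = EA AA A5.
Offset 3: leading byte 0xD4 = 11010100 → 2-byte char #2 = D4 BB.
Offset 5: leading byte 0xF0 = 11110000 → 4-byte char #3 = F0 9F 98 88.
Offset 9: leading byte 0xE8 = 11101000 → 3-byte char #4 = E8 BE A2.
Offset 12: leading byte 0xF2 = 11110010 → 4-byte char #5 = F2 90 B0 B4.
Offset 16: leading byte 0xE5 = 11100101 → 3-byte char #6 = E5 9A 82.
Offset 19: leading byte 0xF0 = 11110000 → 4-byte char #7 = F0 90 8C BD.
Leading byte 0xF0 = 11110000 matches 11110xxx → 4-byte sequence.
Byte 1: 0xF0 = 11110000, payload 000 (3 bits).
Byte 2: 0x90 = 10010000 (10xxxxxx ✓), payload 010000.
Byte 3: 0x8C = 10001100 (10xxxxxx ✓), payload 001100.
Byte 4: 0xBD = 10111101 (10xxxxxx ✓), payload 111101.
Concatenate: 000010000001100111101 = 0x1033D (21 bits → U+1033D).

U+1033D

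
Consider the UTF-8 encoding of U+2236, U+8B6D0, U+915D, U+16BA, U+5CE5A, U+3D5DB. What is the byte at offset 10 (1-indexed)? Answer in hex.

0x9D

1-indexed offset 10 is 0-indexed offset 9.
U+2236 → 3-byte form E2 88 B6 at offsets 0–2.
U+8B6D0 → 4-byte form F2 8B 9B 90 at offsets 3–6.
U+915D → 3-byte form E9 85 9D at offsets 7–9.
Offset 9 falls in char 3's range; it's byte 3 of E9 85 9D = 0x9D.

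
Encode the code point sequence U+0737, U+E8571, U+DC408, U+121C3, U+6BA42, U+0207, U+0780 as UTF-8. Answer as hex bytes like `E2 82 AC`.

U+0737: 2-byte form → DC B7.
U+E8571: 4-byte form → F3 A8 95 B1.
U+DC408: 4-byte form → F3 9C 90 88.
U+121C3: 4-byte form → F0 92 87 83.
U+6BA42: 4-byte form → F1 AB A9 82.
U+0207: 2-byte form → C8 87.
U+0780: 2-byte form → DE 80.
Concatenated (22 bytes): DC B7 F3 A8 95 B1 F3 9C 90 88 F0 92 87 83 F1 AB A9 82 C8 87 DE 80.

DC B7 F3 A8 95 B1 F3 9C 90 88 F0 92 87 83 F1 AB A9 82 C8 87 DE 80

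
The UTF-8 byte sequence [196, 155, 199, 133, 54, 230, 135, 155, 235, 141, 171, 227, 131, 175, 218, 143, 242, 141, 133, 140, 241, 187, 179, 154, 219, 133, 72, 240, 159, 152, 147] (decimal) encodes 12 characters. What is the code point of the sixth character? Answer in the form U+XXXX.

Offset 0: leading byte 0xC4 = 11000100 → 2-byte char #1 = C4 9B.
Offset 2: leading byte 0xC7 = 11000111 → 2-byte char #2 = C7 85.
Offset 4: leading byte 0x36 = 00110110 → 1-byte char #3 = 36.
Offset 5: leading byte 0xE6 = 11100110 → 3-byte char #4 = E6 87 9B.
Offset 8: leading byte 0xEB = 11101011 → 3-byte char #5 = EB 8D AB.
Offset 11: leading byte 0xE3 = 11100011 → 3-byte char #6 = E3 83 AF.
Leading byte 0xE3 = 11100011 matches 1110xxxx → 3-byte sequence.
Byte 1: 0xE3 = 11100011, payload 0011 (4 bits).
Byte 2: 0x83 = 10000011 (10xxxxxx ✓), payload 000011.
Byte 3: 0xAF = 10101111 (10xxxxxx ✓), payload 101111.
Concatenate: 0011000011101111 = 0x30EF (16 bits → U+30EF).

U+30EF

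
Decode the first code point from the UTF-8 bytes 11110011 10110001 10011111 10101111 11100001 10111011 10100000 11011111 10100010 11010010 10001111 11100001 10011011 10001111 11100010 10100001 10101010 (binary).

Offset 0: leading byte 0xF3 = 11110011 → 4-byte char #1 = F3 B1 9F AF.
Leading byte 0xF3 = 11110011 matches 11110xxx → 4-byte sequence.
Byte 1: 0xF3 = 11110011, payload 011 (3 bits).
Byte 2: 0xB1 = 10110001 (10xxxxxx ✓), payload 110001.
Byte 3: 0x9F = 10011111 (10xxxxxx ✓), payload 011111.
Byte 4: 0xAF = 10101111 (10xxxxxx ✓), payload 101111.
Concatenate: 011110001011111101111 = 0xF17EF (21 bits → U+F17EF).

U+F17EF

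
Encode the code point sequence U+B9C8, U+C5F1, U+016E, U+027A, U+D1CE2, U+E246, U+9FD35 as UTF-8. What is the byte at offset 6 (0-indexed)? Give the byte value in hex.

U+B9C8 → 3-byte form EB A7 88 at offsets 0–2.
U+C5F1 → 3-byte form EC 97 B1 at offsets 3–5.
U+016E → 2-byte form C5 AE at offsets 6–7.
Offset 6 falls in char 3's range; it's byte 1 of C5 AE = 0xC5.

0xC5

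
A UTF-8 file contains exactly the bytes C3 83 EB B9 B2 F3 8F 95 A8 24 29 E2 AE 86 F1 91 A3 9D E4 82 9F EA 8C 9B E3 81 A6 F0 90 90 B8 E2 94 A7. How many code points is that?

12

Byte at offset 0: 0xC3 = 11000011 → 2-byte char (#1). Advance 2.
Byte at offset 2: 0xEB = 11101011 → 3-byte char (#2). Advance 3.
Byte at offset 5: 0xF3 = 11110011 → 4-byte char (#3). Advance 4.
Byte at offset 9: 0x24 = 00100100 → 1-byte char (#4). Advance 1.
Byte at offset 10: 0x29 = 00101001 → 1-byte char (#5). Advance 1.
Byte at offset 11: 0xE2 = 11100010 → 3-byte char (#6). Advance 3.
Byte at offset 14: 0xF1 = 11110001 → 4-byte char (#7). Advance 4.
Byte at offset 18: 0xE4 = 11100100 → 3-byte char (#8). Advance 3.
Byte at offset 21: 0xEA = 11101010 → 3-byte char (#9). Advance 3.
Byte at offset 24: 0xE3 = 11100011 → 3-byte char (#10). Advance 3.
Byte at offset 27: 0xF0 = 11110000 → 4-byte char (#11). Advance 4.
Byte at offset 31: 0xE2 = 11100010 → 3-byte char (#12). Advance 3.
Reached end at offset 34 after 12 code points.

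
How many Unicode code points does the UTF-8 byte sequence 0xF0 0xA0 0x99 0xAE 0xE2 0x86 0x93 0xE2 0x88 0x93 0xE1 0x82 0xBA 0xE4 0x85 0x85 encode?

5

Byte at offset 0: 0xF0 = 11110000 → 4-byte char (#1). Advance 4.
Byte at offset 4: 0xE2 = 11100010 → 3-byte char (#2). Advance 3.
Byte at offset 7: 0xE2 = 11100010 → 3-byte char (#3). Advance 3.
Byte at offset 10: 0xE1 = 11100001 → 3-byte char (#4). Advance 3.
Byte at offset 13: 0xE4 = 11100100 → 3-byte char (#5). Advance 3.
Reached end at offset 16 after 5 code points.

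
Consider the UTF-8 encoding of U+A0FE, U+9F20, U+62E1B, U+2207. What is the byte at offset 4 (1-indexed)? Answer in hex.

1-indexed offset 4 is 0-indexed offset 3.
U+A0FE → 3-byte form EA 83 BE at offsets 0–2.
U+9F20 → 3-byte form E9 BC A0 at offsets 3–5.
Offset 3 falls in char 2's range; it's byte 1 of E9 BC A0 = 0xE9.

0xE9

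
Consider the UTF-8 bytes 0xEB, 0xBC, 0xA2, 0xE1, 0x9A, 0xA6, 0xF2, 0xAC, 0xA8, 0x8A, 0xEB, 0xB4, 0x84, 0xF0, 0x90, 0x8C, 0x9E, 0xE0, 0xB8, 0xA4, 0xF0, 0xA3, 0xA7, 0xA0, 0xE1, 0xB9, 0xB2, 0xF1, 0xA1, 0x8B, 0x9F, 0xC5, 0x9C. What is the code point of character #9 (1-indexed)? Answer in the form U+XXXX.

U+612DF

Offset 0: leading byte 0xEB = 11101011 → 3-byte char #1 = EB BC A2.
Offset 3: leading byte 0xE1 = 11100001 → 3-byte char #2 = E1 9A A6.
Offset 6: leading byte 0xF2 = 11110010 → 4-byte char #3 = F2 AC A8 8A.
Offset 10: leading byte 0xEB = 11101011 → 3-byte char #4 = EB B4 84.
Offset 13: leading byte 0xF0 = 11110000 → 4-byte char #5 = F0 90 8C 9E.
Offset 17: leading byte 0xE0 = 11100000 → 3-byte char #6 = E0 B8 A4.
Offset 20: leading byte 0xF0 = 11110000 → 4-byte char #7 = F0 A3 A7 A0.
Offset 24: leading byte 0xE1 = 11100001 → 3-byte char #8 = E1 B9 B2.
Offset 27: leading byte 0xF1 = 11110001 → 4-byte char #9 = F1 A1 8B 9F.
Leading byte 0xF1 = 11110001 matches 11110xxx → 4-byte sequence.
Byte 1: 0xF1 = 11110001, payload 001 (3 bits).
Byte 2: 0xA1 = 10100001 (10xxxxxx ✓), payload 100001.
Byte 3: 0x8B = 10001011 (10xxxxxx ✓), payload 001011.
Byte 4: 0x9F = 10011111 (10xxxxxx ✓), payload 011111.
Concatenate: 001100001001011011111 = 0x612DF (21 bits → U+612DF).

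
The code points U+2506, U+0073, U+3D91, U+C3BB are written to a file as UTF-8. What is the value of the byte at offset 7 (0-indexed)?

0xEC

U+2506 → 3-byte form E2 94 86 at offsets 0–2.
U+0073 → 1-byte form 73 at offsets 3–3.
U+3D91 → 3-byte form E3 B6 91 at offsets 4–6.
U+C3BB → 3-byte form EC 8E BB at offsets 7–9.
Offset 7 falls in char 4's range; it's byte 1 of EC 8E BB = 0xEC.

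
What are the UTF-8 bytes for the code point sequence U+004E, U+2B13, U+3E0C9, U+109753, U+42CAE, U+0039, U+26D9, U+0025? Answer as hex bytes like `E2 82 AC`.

U+004E: 1-byte form → 4E.
U+2B13: 3-byte form → E2 AC 93.
U+3E0C9: 4-byte form → F0 BE 83 89.
U+109753: 4-byte form → F4 89 9D 93.
U+42CAE: 4-byte form → F1 82 B2 AE.
U+0039: 1-byte form → 39.
U+26D9: 3-byte form → E2 9B 99.
U+0025: 1-byte form → 25.
Concatenated (21 bytes): 4E E2 AC 93 F0 BE 83 89 F4 89 9D 93 F1 82 B2 AE 39 E2 9B 99 25.

4E E2 AC 93 F0 BE 83 89 F4 89 9D 93 F1 82 B2 AE 39 E2 9B 99 25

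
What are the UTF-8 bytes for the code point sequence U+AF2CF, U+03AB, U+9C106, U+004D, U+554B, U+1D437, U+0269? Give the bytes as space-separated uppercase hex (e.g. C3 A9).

F2 AF 8B 8F CE AB F2 9C 84 86 4D E5 95 8B F0 9D 90 B7 C9 A9

U+AF2CF: 4-byte form → F2 AF 8B 8F.
U+03AB: 2-byte form → CE AB.
U+9C106: 4-byte form → F2 9C 84 86.
U+004D: 1-byte form → 4D.
U+554B: 3-byte form → E5 95 8B.
U+1D437: 4-byte form → F0 9D 90 B7.
U+0269: 2-byte form → C9 A9.
Concatenated (20 bytes): F2 AF 8B 8F CE AB F2 9C 84 86 4D E5 95 8B F0 9D 90 B7 C9 A9.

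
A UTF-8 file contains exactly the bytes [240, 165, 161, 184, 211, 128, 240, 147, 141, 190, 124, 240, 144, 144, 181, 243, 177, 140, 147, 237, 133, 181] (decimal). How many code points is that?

7

Byte at offset 0: 0xF0 = 11110000 → 4-byte char (#1). Advance 4.
Byte at offset 4: 0xD3 = 11010011 → 2-byte char (#2). Advance 2.
Byte at offset 6: 0xF0 = 11110000 → 4-byte char (#3). Advance 4.
Byte at offset 10: 0x7C = 01111100 → 1-byte char (#4). Advance 1.
Byte at offset 11: 0xF0 = 11110000 → 4-byte char (#5). Advance 4.
Byte at offset 15: 0xF3 = 11110011 → 4-byte char (#6). Advance 4.
Byte at offset 19: 0xED = 11101101 → 3-byte char (#7). Advance 3.
Reached end at offset 22 after 7 code points.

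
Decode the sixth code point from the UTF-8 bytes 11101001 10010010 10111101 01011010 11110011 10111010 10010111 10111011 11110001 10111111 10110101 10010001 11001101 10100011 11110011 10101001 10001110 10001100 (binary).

Offset 0: leading byte 0xE9 = 11101001 → 3-byte char #1 = E9 92 BD.
Offset 3: leading byte 0x5A = 01011010 → 1-byte char #2 = 5A.
Offset 4: leading byte 0xF3 = 11110011 → 4-byte char #3 = F3 BA 97 BB.
Offset 8: leading byte 0xF1 = 11110001 → 4-byte char #4 = F1 BF B5 91.
Offset 12: leading byte 0xCD = 11001101 → 2-byte char #5 = CD A3.
Offset 14: leading byte 0xF3 = 11110011 → 4-byte char #6 = F3 A9 8E 8C.
Leading byte 0xF3 = 11110011 matches 11110xxx → 4-byte sequence.
Byte 1: 0xF3 = 11110011, payload 011 (3 bits).
Byte 2: 0xA9 = 10101001 (10xxxxxx ✓), payload 101001.
Byte 3: 0x8E = 10001110 (10xxxxxx ✓), payload 001110.
Byte 4: 0x8C = 10001100 (10xxxxxx ✓), payload 001100.
Concatenate: 011101001001110001100 = 0xE938C (21 bits → U+E938C).

U+E938C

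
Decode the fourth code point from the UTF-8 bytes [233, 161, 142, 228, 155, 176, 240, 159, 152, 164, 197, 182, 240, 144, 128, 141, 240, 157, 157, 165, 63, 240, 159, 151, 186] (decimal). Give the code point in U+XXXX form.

Offset 0: leading byte 0xE9 = 11101001 → 3-byte char #1 = E9 A1 8E.
Offset 3: leading byte 0xE4 = 11100100 → 3-byte char #2 = E4 9B B0.
Offset 6: leading byte 0xF0 = 11110000 → 4-byte char #3 = F0 9F 98 A4.
Offset 10: leading byte 0xC5 = 11000101 → 2-byte char #4 = C5 B6.
Leading byte 0xC5 = 11000101 matches 110xxxxx → 2-byte sequence.
Byte 1: 0xC5 = 11000101, payload 00101 (5 bits).
Byte 2: 0xB6 = 10110110 (10xxxxxx ✓), payload 110110.
Concatenate: 00101110110 = 0x176 (11 bits → U+0176).

U+0176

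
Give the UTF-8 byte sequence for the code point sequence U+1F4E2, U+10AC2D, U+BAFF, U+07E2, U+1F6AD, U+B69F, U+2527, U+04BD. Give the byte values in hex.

F0 9F 93 A2 F4 8A B0 AD EB AB BF DF A2 F0 9F 9A AD EB 9A 9F E2 94 A7 D2 BD

U+1F4E2: 4-byte form → F0 9F 93 A2.
U+10AC2D: 4-byte form → F4 8A B0 AD.
U+BAFF: 3-byte form → EB AB BF.
U+07E2: 2-byte form → DF A2.
U+1F6AD: 4-byte form → F0 9F 9A AD.
U+B69F: 3-byte form → EB 9A 9F.
U+2527: 3-byte form → E2 94 A7.
U+04BD: 2-byte form → D2 BD.
Concatenated (25 bytes): F0 9F 93 A2 F4 8A B0 AD EB AB BF DF A2 F0 9F 9A AD EB 9A 9F E2 94 A7 D2 BD.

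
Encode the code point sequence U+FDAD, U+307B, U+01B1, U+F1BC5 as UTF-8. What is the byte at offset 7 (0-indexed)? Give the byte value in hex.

U+FDAD → 3-byte form EF B6 AD at offsets 0–2.
U+307B → 3-byte form E3 81 BB at offsets 3–5.
U+01B1 → 2-byte form C6 B1 at offsets 6–7.
Offset 7 falls in char 3's range; it's byte 2 of C6 B1 = 0xB1.

0xB1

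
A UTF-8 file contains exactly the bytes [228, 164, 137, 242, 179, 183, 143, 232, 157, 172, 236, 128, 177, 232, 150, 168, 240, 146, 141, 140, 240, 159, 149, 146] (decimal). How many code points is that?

7

Byte at offset 0: 0xE4 = 11100100 → 3-byte char (#1). Advance 3.
Byte at offset 3: 0xF2 = 11110010 → 4-byte char (#2). Advance 4.
Byte at offset 7: 0xE8 = 11101000 → 3-byte char (#3). Advance 3.
Byte at offset 10: 0xEC = 11101100 → 3-byte char (#4). Advance 3.
Byte at offset 13: 0xE8 = 11101000 → 3-byte char (#5). Advance 3.
Byte at offset 16: 0xF0 = 11110000 → 4-byte char (#6). Advance 4.
Byte at offset 20: 0xF0 = 11110000 → 4-byte char (#7). Advance 4.
Reached end at offset 24 after 7 code points.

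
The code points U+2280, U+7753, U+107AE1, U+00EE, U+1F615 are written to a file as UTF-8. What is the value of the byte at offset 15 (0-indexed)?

0x95

U+2280 → 3-byte form E2 8A 80 at offsets 0–2.
U+7753 → 3-byte form E7 9D 93 at offsets 3–5.
U+107AE1 → 4-byte form F4 87 AB A1 at offsets 6–9.
U+00EE → 2-byte form C3 AE at offsets 10–11.
U+1F615 → 4-byte form F0 9F 98 95 at offsets 12–15.
Offset 15 falls in char 5's range; it's byte 4 of F0 9F 98 95 = 0x95.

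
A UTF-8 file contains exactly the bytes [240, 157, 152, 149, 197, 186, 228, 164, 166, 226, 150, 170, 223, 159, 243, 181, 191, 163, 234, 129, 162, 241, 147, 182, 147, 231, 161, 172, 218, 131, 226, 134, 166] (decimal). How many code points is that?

Byte at offset 0: 0xF0 = 11110000 → 4-byte char (#1). Advance 4.
Byte at offset 4: 0xC5 = 11000101 → 2-byte char (#2). Advance 2.
Byte at offset 6: 0xE4 = 11100100 → 3-byte char (#3). Advance 3.
Byte at offset 9: 0xE2 = 11100010 → 3-byte char (#4). Advance 3.
Byte at offset 12: 0xDF = 11011111 → 2-byte char (#5). Advance 2.
Byte at offset 14: 0xF3 = 11110011 → 4-byte char (#6). Advance 4.
Byte at offset 18: 0xEA = 11101010 → 3-byte char (#7). Advance 3.
Byte at offset 21: 0xF1 = 11110001 → 4-byte char (#8). Advance 4.
Byte at offset 25: 0xE7 = 11100111 → 3-byte char (#9). Advance 3.
Byte at offset 28: 0xDA = 11011010 → 2-byte char (#10). Advance 2.
Byte at offset 30: 0xE2 = 11100010 → 3-byte char (#11). Advance 3.
Reached end at offset 33 after 11 code points.

11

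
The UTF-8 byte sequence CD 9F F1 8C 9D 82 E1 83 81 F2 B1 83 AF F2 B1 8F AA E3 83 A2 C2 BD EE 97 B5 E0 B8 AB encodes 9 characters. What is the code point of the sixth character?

U+30E2

Offset 0: leading byte 0xCD = 11001101 → 2-byte char #1 = CD 9F.
Offset 2: leading byte 0xF1 = 11110001 → 4-byte char #2 = F1 8C 9D 82.
Offset 6: leading byte 0xE1 = 11100001 → 3-byte char #3 = E1 83 81.
Offset 9: leading byte 0xF2 = 11110010 → 4-byte char #4 = F2 B1 83 AF.
Offset 13: leading byte 0xF2 = 11110010 → 4-byte char #5 = F2 B1 8F AA.
Offset 17: leading byte 0xE3 = 11100011 → 3-byte char #6 = E3 83 A2.
Leading byte 0xE3 = 11100011 matches 1110xxxx → 3-byte sequence.
Byte 1: 0xE3 = 11100011, payload 0011 (4 bits).
Byte 2: 0x83 = 10000011 (10xxxxxx ✓), payload 000011.
Byte 3: 0xA2 = 10100010 (10xxxxxx ✓), payload 100010.
Concatenate: 0011000011100010 = 0x30E2 (16 bits → U+30E2).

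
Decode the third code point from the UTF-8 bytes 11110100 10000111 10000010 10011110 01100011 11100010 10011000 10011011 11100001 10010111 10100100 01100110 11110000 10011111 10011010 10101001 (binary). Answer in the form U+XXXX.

Offset 0: leading byte 0xF4 = 11110100 → 4-byte char #1 = F4 87 82 9E.
Offset 4: leading byte 0x63 = 01100011 → 1-byte char #2 = 63.
Offset 5: leading byte 0xE2 = 11100010 → 3-byte char #3 = E2 98 9B.
Leading byte 0xE2 = 11100010 matches 1110xxxx → 3-byte sequence.
Byte 1: 0xE2 = 11100010, payload 0010 (4 bits).
Byte 2: 0x98 = 10011000 (10xxxxxx ✓), payload 011000.
Byte 3: 0x9B = 10011011 (10xxxxxx ✓), payload 011011.
Concatenate: 0010011000011011 = 0x261B (16 bits → U+261B).

U+261B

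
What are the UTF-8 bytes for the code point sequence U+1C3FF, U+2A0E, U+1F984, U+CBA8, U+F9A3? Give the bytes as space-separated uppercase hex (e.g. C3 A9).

U+1C3FF: 4-byte form → F0 9C 8F BF.
U+2A0E: 3-byte form → E2 A8 8E.
U+1F984: 4-byte form → F0 9F A6 84.
U+CBA8: 3-byte form → EC AE A8.
U+F9A3: 3-byte form → EF A6 A3.
Concatenated (17 bytes): F0 9C 8F BF E2 A8 8E F0 9F A6 84 EC AE A8 EF A6 A3.

F0 9C 8F BF E2 A8 8E F0 9F A6 84 EC AE A8 EF A6 A3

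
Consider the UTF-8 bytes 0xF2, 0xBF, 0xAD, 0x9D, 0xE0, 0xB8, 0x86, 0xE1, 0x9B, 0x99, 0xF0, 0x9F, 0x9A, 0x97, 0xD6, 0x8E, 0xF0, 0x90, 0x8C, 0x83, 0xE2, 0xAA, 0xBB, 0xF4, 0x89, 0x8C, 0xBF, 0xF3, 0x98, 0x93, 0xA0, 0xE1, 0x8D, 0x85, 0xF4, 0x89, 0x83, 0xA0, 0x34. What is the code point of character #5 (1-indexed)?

Offset 0: leading byte 0xF2 = 11110010 → 4-byte char #1 = F2 BF AD 9D.
Offset 4: leading byte 0xE0 = 11100000 → 3-byte char #2 = E0 B8 86.
Offset 7: leading byte 0xE1 = 11100001 → 3-byte char #3 = E1 9B 99.
Offset 10: leading byte 0xF0 = 11110000 → 4-byte char #4 = F0 9F 9A 97.
Offset 14: leading byte 0xD6 = 11010110 → 2-byte char #5 = D6 8E.
Leading byte 0xD6 = 11010110 matches 110xxxxx → 2-byte sequence.
Byte 1: 0xD6 = 11010110, payload 10110 (5 bits).
Byte 2: 0x8E = 10001110 (10xxxxxx ✓), payload 001110.
Concatenate: 10110001110 = 0x58E (11 bits → U+058E).

U+058E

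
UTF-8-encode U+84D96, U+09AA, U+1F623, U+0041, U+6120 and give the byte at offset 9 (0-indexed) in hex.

U+84D96 → 4-byte form F2 84 B6 96 at offsets 0–3.
U+09AA → 3-byte form E0 A6 AA at offsets 4–6.
U+1F623 → 4-byte form F0 9F 98 A3 at offsets 7–10.
Offset 9 falls in char 3's range; it's byte 3 of F0 9F 98 A3 = 0x98.

0x98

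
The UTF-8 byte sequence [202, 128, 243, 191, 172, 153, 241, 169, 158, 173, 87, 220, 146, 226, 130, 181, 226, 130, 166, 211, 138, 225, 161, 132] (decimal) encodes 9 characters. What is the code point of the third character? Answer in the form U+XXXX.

U+697AD

Offset 0: leading byte 0xCA = 11001010 → 2-byte char #1 = CA 80.
Offset 2: leading byte 0xF3 = 11110011 → 4-byte char #2 = F3 BF AC 99.
Offset 6: leading byte 0xF1 = 11110001 → 4-byte char #3 = F1 A9 9E AD.
Leading byte 0xF1 = 11110001 matches 11110xxx → 4-byte sequence.
Byte 1: 0xF1 = 11110001, payload 001 (3 bits).
Byte 2: 0xA9 = 10101001 (10xxxxxx ✓), payload 101001.
Byte 3: 0x9E = 10011110 (10xxxxxx ✓), payload 011110.
Byte 4: 0xAD = 10101101 (10xxxxxx ✓), payload 101101.
Concatenate: 001101001011110101101 = 0x697AD (21 bits → U+697AD).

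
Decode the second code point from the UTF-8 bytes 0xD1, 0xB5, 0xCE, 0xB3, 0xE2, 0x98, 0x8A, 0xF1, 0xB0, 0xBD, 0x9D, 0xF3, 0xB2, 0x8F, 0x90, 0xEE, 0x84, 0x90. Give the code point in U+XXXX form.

Offset 0: leading byte 0xD1 = 11010001 → 2-byte char #1 = D1 B5.
Offset 2: leading byte 0xCE = 11001110 → 2-byte char #2 = CE B3.
Leading byte 0xCE = 11001110 matches 110xxxxx → 2-byte sequence.
Byte 1: 0xCE = 11001110, payload 01110 (5 bits).
Byte 2: 0xB3 = 10110011 (10xxxxxx ✓), payload 110011.
Concatenate: 01110110011 = 0x3B3 (11 bits → U+03B3).

U+03B3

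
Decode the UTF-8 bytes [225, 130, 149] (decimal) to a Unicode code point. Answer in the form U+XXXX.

U+1095

Leading byte 0xE1 = 11100001 matches 1110xxxx → 3-byte sequence.
Byte 1: 0xE1 = 11100001, payload 0001 (4 bits).
Byte 2: 0x82 = 10000010 (10xxxxxx ✓), payload 000010.
Byte 3: 0x95 = 10010101 (10xxxxxx ✓), payload 010101.
Concatenate: 0001000010010101 = 0x1095 (16 bits → U+1095).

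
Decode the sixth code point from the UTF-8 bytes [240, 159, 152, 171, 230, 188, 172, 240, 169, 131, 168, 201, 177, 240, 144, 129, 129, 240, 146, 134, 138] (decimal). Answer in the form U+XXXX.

Offset 0: leading byte 0xF0 = 11110000 → 4-byte char #1 = F0 9F 98 AB.
Offset 4: leading byte 0xE6 = 11100110 → 3-byte char #2 = E6 BC AC.
Offset 7: leading byte 0xF0 = 11110000 → 4-byte char #3 = F0 A9 83 A8.
Offset 11: leading byte 0xC9 = 11001001 → 2-byte char #4 = C9 B1.
Offset 13: leading byte 0xF0 = 11110000 → 4-byte char #5 = F0 90 81 81.
Offset 17: leading byte 0xF0 = 11110000 → 4-byte char #6 = F0 92 86 8A.
Leading byte 0xF0 = 11110000 matches 11110xxx → 4-byte sequence.
Byte 1: 0xF0 = 11110000, payload 000 (3 bits).
Byte 2: 0x92 = 10010010 (10xxxxxx ✓), payload 010010.
Byte 3: 0x86 = 10000110 (10xxxxxx ✓), payload 000110.
Byte 4: 0x8A = 10001010 (10xxxxxx ✓), payload 001010.
Concatenate: 000010010000110001010 = 0x1218A (21 bits → U+1218A).

U+1218A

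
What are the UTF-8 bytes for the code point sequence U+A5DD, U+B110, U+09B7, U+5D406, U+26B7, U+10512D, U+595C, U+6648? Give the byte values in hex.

U+A5DD: 3-byte form → EA 97 9D.
U+B110: 3-byte form → EB 84 90.
U+09B7: 3-byte form → E0 A6 B7.
U+5D406: 4-byte form → F1 9D 90 86.
U+26B7: 3-byte form → E2 9A B7.
U+10512D: 4-byte form → F4 85 84 AD.
U+595C: 3-byte form → E5 A5 9C.
U+6648: 3-byte form → E6 99 88.
Concatenated (26 bytes): EA 97 9D EB 84 90 E0 A6 B7 F1 9D 90 86 E2 9A B7 F4 85 84 AD E5 A5 9C E6 99 88.

EA 97 9D EB 84 90 E0 A6 B7 F1 9D 90 86 E2 9A B7 F4 85 84 AD E5 A5 9C E6 99 88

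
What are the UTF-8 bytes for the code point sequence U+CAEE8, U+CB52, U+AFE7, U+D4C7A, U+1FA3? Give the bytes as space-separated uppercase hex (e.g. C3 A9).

F3 8A BB A8 EC AD 92 EA BF A7 F3 94 B1 BA E1 BE A3

U+CAEE8: 4-byte form → F3 8A BB A8.
U+CB52: 3-byte form → EC AD 92.
U+AFE7: 3-byte form → EA BF A7.
U+D4C7A: 4-byte form → F3 94 B1 BA.
U+1FA3: 3-byte form → E1 BE A3.
Concatenated (17 bytes): F3 8A BB A8 EC AD 92 EA BF A7 F3 94 B1 BA E1 BE A3.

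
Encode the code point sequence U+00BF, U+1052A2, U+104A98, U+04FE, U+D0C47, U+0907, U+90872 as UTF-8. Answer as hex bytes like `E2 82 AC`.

C2 BF F4 85 8A A2 F4 84 AA 98 D3 BE F3 90 B1 87 E0 A4 87 F2 90 A1 B2

U+00BF: 2-byte form → C2 BF.
U+1052A2: 4-byte form → F4 85 8A A2.
U+104A98: 4-byte form → F4 84 AA 98.
U+04FE: 2-byte form → D3 BE.
U+D0C47: 4-byte form → F3 90 B1 87.
U+0907: 3-byte form → E0 A4 87.
U+90872: 4-byte form → F2 90 A1 B2.
Concatenated (23 bytes): C2 BF F4 85 8A A2 F4 84 AA 98 D3 BE F3 90 B1 87 E0 A4 87 F2 90 A1 B2.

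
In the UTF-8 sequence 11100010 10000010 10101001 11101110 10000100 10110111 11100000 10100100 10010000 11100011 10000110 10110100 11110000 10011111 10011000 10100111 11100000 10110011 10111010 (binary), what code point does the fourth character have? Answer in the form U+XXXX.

Offset 0: leading byte 0xE2 = 11100010 → 3-byte char #1 = E2 82 A9.
Offset 3: leading byte 0xEE = 11101110 → 3-byte char #2 = EE 84 B7.
Offset 6: leading byte 0xE0 = 11100000 → 3-byte char #3 = E0 A4 90.
Offset 9: leading byte 0xE3 = 11100011 → 3-byte char #4 = E3 86 B4.
Leading byte 0xE3 = 11100011 matches 1110xxxx → 3-byte sequence.
Byte 1: 0xE3 = 11100011, payload 0011 (4 bits).
Byte 2: 0x86 = 10000110 (10xxxxxx ✓), payload 000110.
Byte 3: 0xB4 = 10110100 (10xxxxxx ✓), payload 110100.
Concatenate: 0011000110110100 = 0x31B4 (16 bits → U+31B4).

U+31B4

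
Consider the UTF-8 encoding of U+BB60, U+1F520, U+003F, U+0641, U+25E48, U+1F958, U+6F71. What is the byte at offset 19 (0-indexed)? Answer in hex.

U+BB60 → 3-byte form EB AD A0 at offsets 0–2.
U+1F520 → 4-byte form F0 9F 94 A0 at offsets 3–6.
U+003F → 1-byte form 3F at offsets 7–7.
U+0641 → 2-byte form D9 81 at offsets 8–9.
U+25E48 → 4-byte form F0 A5 B9 88 at offsets 10–13.
U+1F958 → 4-byte form F0 9F A5 98 at offsets 14–17.
U+6F71 → 3-byte form E6 BD B1 at offsets 18–20.
Offset 19 falls in char 7's range; it's byte 2 of E6 BD B1 = 0xBD.

0xBD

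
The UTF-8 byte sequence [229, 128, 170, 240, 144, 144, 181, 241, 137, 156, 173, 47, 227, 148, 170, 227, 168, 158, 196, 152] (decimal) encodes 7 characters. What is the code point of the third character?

Offset 0: leading byte 0xE5 = 11100101 → 3-byte char #1 = E5 80 AA.
Offset 3: leading byte 0xF0 = 11110000 → 4-byte char #2 = F0 90 90 B5.
Offset 7: leading byte 0xF1 = 11110001 → 4-byte char #3 = F1 89 9C AD.
Leading byte 0xF1 = 11110001 matches 11110xxx → 4-byte sequence.
Byte 1: 0xF1 = 11110001, payload 001 (3 bits).
Byte 2: 0x89 = 10001001 (10xxxxxx ✓), payload 001001.
Byte 3: 0x9C = 10011100 (10xxxxxx ✓), payload 011100.
Byte 4: 0xAD = 10101101 (10xxxxxx ✓), payload 101101.
Concatenate: 001001001011100101101 = 0x4972D (21 bits → U+4972D).

U+4972D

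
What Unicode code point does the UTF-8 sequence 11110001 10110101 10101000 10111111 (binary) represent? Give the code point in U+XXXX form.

Leading byte 0xF1 = 11110001 matches 11110xxx → 4-byte sequence.
Byte 1: 0xF1 = 11110001, payload 001 (3 bits).
Byte 2: 0xB5 = 10110101 (10xxxxxx ✓), payload 110101.
Byte 3: 0xA8 = 10101000 (10xxxxxx ✓), payload 101000.
Byte 4: 0xBF = 10111111 (10xxxxxx ✓), payload 111111.
Concatenate: 001110101101000111111 = 0x75A3F (21 bits → U+75A3F).

U+75A3F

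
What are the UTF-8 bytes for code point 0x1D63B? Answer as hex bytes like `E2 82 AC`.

F0 9D 98 BB

U+1D63B = 0x1D63B = 120379 decimal. In range U+10000–U+10FFFF → 4-byte form: 11110xxx 10xxxxxx 10xxxxxx 10xxxxxx.
Binary (21 bits): 000011101011000111011.
Split 3+6+6+6: 000 | 011101 | 011000 | 111011.
Byte 1: 11110000 = 0xF0.
Byte 2: 10011101 = 0x9D.
Byte 3: 10011000 = 0x98.
Byte 4: 10111011 = 0xBB.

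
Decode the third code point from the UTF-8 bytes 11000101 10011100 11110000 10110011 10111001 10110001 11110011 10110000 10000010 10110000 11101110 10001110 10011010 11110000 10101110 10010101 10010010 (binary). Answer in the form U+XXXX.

U+F00B0

Offset 0: leading byte 0xC5 = 11000101 → 2-byte char #1 = C5 9C.
Offset 2: leading byte 0xF0 = 11110000 → 4-byte char #2 = F0 B3 B9 B1.
Offset 6: leading byte 0xF3 = 11110011 → 4-byte char #3 = F3 B0 82 B0.
Leading byte 0xF3 = 11110011 matches 11110xxx → 4-byte sequence.
Byte 1: 0xF3 = 11110011, payload 011 (3 bits).
Byte 2: 0xB0 = 10110000 (10xxxxxx ✓), payload 110000.
Byte 3: 0x82 = 10000010 (10xxxxxx ✓), payload 000010.
Byte 4: 0xB0 = 10110000 (10xxxxxx ✓), payload 110000.
Concatenate: 011110000000010110000 = 0xF00B0 (21 bits → U+F00B0).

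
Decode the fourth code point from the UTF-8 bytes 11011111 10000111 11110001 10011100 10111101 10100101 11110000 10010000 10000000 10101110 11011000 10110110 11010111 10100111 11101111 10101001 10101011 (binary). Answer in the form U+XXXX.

U+0636

Offset 0: leading byte 0xDF = 11011111 → 2-byte char #1 = DF 87.
Offset 2: leading byte 0xF1 = 11110001 → 4-byte char #2 = F1 9C BD A5.
Offset 6: leading byte 0xF0 = 11110000 → 4-byte char #3 = F0 90 80 AE.
Offset 10: leading byte 0xD8 = 11011000 → 2-byte char #4 = D8 B6.
Leading byte 0xD8 = 11011000 matches 110xxxxx → 2-byte sequence.
Byte 1: 0xD8 = 11011000, payload 11000 (5 bits).
Byte 2: 0xB6 = 10110110 (10xxxxxx ✓), payload 110110.
Concatenate: 11000110110 = 0x636 (11 bits → U+0636).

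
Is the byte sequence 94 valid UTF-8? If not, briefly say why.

Byte 0x94 = 10010100 has the form 10xxxxxx — a continuation byte — but there is no preceding leading byte.

invalid (continuation byte with no leading byte)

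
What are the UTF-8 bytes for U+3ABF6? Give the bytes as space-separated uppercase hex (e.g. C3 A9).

U+3ABF6 = 0x3ABF6 = 240630 decimal. In range U+10000–U+10FFFF → 4-byte form: 11110xxx 10xxxxxx 10xxxxxx 10xxxxxx.
Binary (21 bits): 000111010101111110110.
Split 3+6+6+6: 000 | 111010 | 101111 | 110110.
Byte 1: 11110000 = 0xF0.
Byte 2: 10111010 = 0xBA.
Byte 3: 10101111 = 0xAF.
Byte 4: 10110110 = 0xB6.

F0 BA AF B6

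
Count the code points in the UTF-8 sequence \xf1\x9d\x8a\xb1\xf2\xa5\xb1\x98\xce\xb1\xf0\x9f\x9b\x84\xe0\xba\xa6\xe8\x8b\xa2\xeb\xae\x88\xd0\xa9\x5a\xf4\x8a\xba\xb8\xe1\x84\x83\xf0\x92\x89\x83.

Byte at offset 0: 0xF1 = 11110001 → 4-byte char (#1). Advance 4.
Byte at offset 4: 0xF2 = 11110010 → 4-byte char (#2). Advance 4.
Byte at offset 8: 0xCE = 11001110 → 2-byte char (#3). Advance 2.
Byte at offset 10: 0xF0 = 11110000 → 4-byte char (#4). Advance 4.
Byte at offset 14: 0xE0 = 11100000 → 3-byte char (#5). Advance 3.
Byte at offset 17: 0xE8 = 11101000 → 3-byte char (#6). Advance 3.
Byte at offset 20: 0xEB = 11101011 → 3-byte char (#7). Advance 3.
Byte at offset 23: 0xD0 = 11010000 → 2-byte char (#8). Advance 2.
Byte at offset 25: 0x5A = 01011010 → 1-byte char (#9). Advance 1.
Byte at offset 26: 0xF4 = 11110100 → 4-byte char (#10). Advance 4.
Byte at offset 30: 0xE1 = 11100001 → 3-byte char (#11). Advance 3.
Byte at offset 33: 0xF0 = 11110000 → 4-byte char (#12). Advance 4.
Reached end at offset 37 after 12 code points.

12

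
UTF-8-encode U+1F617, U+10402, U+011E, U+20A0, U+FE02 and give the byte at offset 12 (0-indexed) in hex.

0xA0

U+1F617 → 4-byte form F0 9F 98 97 at offsets 0–3.
U+10402 → 4-byte form F0 90 90 82 at offsets 4–7.
U+011E → 2-byte form C4 9E at offsets 8–9.
U+20A0 → 3-byte form E2 82 A0 at offsets 10–12.
Offset 12 falls in char 4's range; it's byte 3 of E2 82 A0 = 0xA0.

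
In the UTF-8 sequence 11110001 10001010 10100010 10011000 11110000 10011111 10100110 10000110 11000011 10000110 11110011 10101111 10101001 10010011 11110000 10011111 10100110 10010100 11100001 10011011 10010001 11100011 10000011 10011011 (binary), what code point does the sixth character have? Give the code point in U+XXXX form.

Offset 0: leading byte 0xF1 = 11110001 → 4-byte char #1 = F1 8A A2 98.
Offset 4: leading byte 0xF0 = 11110000 → 4-byte char #2 = F0 9F A6 86.
Offset 8: leading byte 0xC3 = 11000011 → 2-byte char #3 = C3 86.
Offset 10: leading byte 0xF3 = 11110011 → 4-byte char #4 = F3 AF A9 93.
Offset 14: leading byte 0xF0 = 11110000 → 4-byte char #5 = F0 9F A6 94.
Offset 18: leading byte 0xE1 = 11100001 → 3-byte char #6 = E1 9B 91.
Leading byte 0xE1 = 11100001 matches 1110xxxx → 3-byte sequence.
Byte 1: 0xE1 = 11100001, payload 0001 (4 bits).
Byte 2: 0x9B = 10011011 (10xxxxxx ✓), payload 011011.
Byte 3: 0x91 = 10010001 (10xxxxxx ✓), payload 010001.
Concatenate: 0001011011010001 = 0x16D1 (16 bits → U+16D1).

U+16D1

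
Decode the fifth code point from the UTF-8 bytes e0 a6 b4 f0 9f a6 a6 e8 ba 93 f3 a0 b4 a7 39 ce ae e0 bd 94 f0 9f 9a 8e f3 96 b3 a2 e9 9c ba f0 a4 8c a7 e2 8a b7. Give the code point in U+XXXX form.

Offset 0: leading byte 0xE0 = 11100000 → 3-byte char #1 = E0 A6 B4.
Offset 3: leading byte 0xF0 = 11110000 → 4-byte char #2 = F0 9F A6 A6.
Offset 7: leading byte 0xE8 = 11101000 → 3-byte char #3 = E8 BA 93.
Offset 10: leading byte 0xF3 = 11110011 → 4-byte char #4 = F3 A0 B4 A7.
Offset 14: leading byte 0x39 = 00111001 → 1-byte char #5 = 39.
Leading byte 0x39 = 00111001 matches 0xxxxxxx → 1-byte sequence.
Byte 1: 0x39 = 00111001, payload 0111001 (7 bits).
Concatenate: 0111001 = 0x39 (7 bits → U+0039).

U+0039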